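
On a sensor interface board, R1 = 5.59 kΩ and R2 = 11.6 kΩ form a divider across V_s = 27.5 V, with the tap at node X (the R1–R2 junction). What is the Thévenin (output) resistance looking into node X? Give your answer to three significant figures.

Zeroing V_s shorts the top of R1 to ground, so R_th = R1 ‖ R2 = 3.772 kΩ.

R_th ≈ 3.77 kΩ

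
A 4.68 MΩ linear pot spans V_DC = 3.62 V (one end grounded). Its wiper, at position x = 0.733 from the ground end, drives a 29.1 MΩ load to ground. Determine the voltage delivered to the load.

V_out ≈ 2.57 V

The pot divides into 1.250 MΩ above the wiper and 3.430 MΩ below.
(x·R_p) ‖ R_L = 3.069 MΩ.
Then V_out = V_DC · 3.069/(1.250 + 3.069) = 2.572 V.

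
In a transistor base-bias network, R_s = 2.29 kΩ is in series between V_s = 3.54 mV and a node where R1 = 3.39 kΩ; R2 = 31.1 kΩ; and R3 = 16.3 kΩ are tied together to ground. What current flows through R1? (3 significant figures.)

I ≈ 0.553 µA

Parallel bank: R_p = 1/(1/3.39 + 1/31.1 + 1/16.3) = 2.574 kΩ.
Node voltage V_A = V_s · R_p/(R_s + R_p) = 3.54 × 0.5292 = 1.873 mV.
I(R1) = V_A / R1 = 1.873/3.39 = 0.5526 µA.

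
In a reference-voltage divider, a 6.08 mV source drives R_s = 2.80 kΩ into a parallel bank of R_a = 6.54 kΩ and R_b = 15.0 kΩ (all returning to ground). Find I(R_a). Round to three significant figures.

Parallel bank: R_p = 1/(1/6.54 + 1/15.0) = 4.554 kΩ.
Node voltage V_A = V_s · R_p/(R_s + R_p) = 6.08 × 0.6193 = 3.765 mV.
I(R_a) = V_A / R_a = 3.765/6.54 = 0.5757 µA.
(Check via current divider: I_total = 0.8267 µA; share G_k/ΣG = 0.6964 → same result.)

I ≈ 0.576 µA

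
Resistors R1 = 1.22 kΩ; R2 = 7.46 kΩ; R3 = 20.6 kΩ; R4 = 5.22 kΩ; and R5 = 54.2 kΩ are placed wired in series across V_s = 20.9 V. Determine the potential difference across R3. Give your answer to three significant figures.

V ≈ 4.85 V

Total series resistance ΣR = 1.22 + 7.46 + 20.6 + 5.22 + 54.2 = 88.70 kΩ.
By the voltage-divider rule, V = 20.9 × 20.60/88.70 = 4.854 V.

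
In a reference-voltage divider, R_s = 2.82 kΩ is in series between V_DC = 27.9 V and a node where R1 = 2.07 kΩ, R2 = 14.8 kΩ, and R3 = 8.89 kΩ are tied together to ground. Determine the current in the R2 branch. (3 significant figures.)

Parallel bank: R_p = 1/(1/2.07 + 1/14.8 + 1/8.89) = 1.508 kΩ.
Node voltage V_A = V_DC · R_p/(R_s + R_p) = 27.9 × 0.3484 = 9.721 V.
Branch current I = V_A/R2 = 9.721/14.8 = 0.6568 mA.
(Equivalently: I_total = 6.446 mA, then current-divider fraction G_k/ΣG = 0.1019.)

I ≈ 0.657 mA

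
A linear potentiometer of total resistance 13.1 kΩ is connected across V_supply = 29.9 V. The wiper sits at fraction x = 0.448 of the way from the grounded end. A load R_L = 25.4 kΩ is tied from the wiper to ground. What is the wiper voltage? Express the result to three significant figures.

V_out ≈ 11.9 V

The pot divides into 7.231 kΩ above the wiper and 5.869 kΩ below.
Lower segment in parallel with the load: 5.869 ‖ 25.4 = 4.767 kΩ.
V_out = 29.9 × 4.767/(7.231 + 4.767) = 11.88 V.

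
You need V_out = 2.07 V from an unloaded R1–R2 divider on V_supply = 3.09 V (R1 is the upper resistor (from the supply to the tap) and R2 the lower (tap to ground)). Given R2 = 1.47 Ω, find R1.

R1 ≈ 0.724 Ω

The divider ratio is R2/(R1+R2) = 2.07/3.09 = 0.6699.
So R1 = R2 · (V_supply/V_out − 1) = 1.47 × (3.09/2.07 − 1) = 1.47 × 0.4928 = 0.7243 Ω.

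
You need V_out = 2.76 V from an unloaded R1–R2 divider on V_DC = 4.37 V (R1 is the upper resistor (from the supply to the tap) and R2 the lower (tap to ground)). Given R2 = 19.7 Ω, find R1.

Required fraction k = V_out/V_DC = 0.6316.
So R1 = R2 · (V_DC/V_out − 1) = 19.7 × (4.37/2.76 − 1) = 19.7 × 0.5833 = 11.49 Ω.

R1 ≈ 11.5 Ω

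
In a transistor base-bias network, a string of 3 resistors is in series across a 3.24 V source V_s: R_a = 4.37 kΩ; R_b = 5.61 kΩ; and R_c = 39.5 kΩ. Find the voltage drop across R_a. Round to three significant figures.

ΣR = 4.37 + 5.61 + 39.5 = 49.48 kΩ.
By the voltage-divider rule, V = 3.24 × 4.370/49.48 = 0.2862 V.

V ≈ 0.286 V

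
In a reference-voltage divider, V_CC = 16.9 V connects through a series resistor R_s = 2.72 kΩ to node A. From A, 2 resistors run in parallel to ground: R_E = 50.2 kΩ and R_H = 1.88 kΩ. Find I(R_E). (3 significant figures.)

Combine the parallel branches: R_p = (1/50.2 + 1/1.88)⁻¹ = 1.812 kΩ.
Node voltage V_A = V_CC · R_p/(R_s + R_p) = 16.9 × 0.3998 = 6.757 V.
Branch current I = V_A/R_E = 6.757/50.2 = 0.1346 mA.

I ≈ 0.135 mA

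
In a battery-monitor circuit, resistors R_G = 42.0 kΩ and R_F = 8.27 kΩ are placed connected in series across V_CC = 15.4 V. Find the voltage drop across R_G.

V ≈ 12.9 V

Series total: ΣR = 42.0 + 8.27 = 50.27 kΩ.
Voltage divider: V = V_CC · (42.00 / 50.27) = 15.4 × 0.8355 = 12.87 V.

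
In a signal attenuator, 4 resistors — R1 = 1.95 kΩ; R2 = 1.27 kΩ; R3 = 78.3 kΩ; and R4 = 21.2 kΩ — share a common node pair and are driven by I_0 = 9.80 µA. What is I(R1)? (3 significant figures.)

Conductances: ΣG = 1/1.95 + 1/1.27 + 1/78.3 + 1/21.2 = 1.360 (1/kΩ).
Current divider: I(R1) = I_0 · G_k/ΣG = 9.80 × (0.5128/1.360) = 9.80 × 0.3770 = 3.695 µA.

I ≈ 3.69 µA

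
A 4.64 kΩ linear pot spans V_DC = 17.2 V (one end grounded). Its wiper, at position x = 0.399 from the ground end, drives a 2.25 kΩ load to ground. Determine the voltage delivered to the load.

V_out ≈ 4.59 V

The pot divides into 2.789 kΩ above the wiper and 1.851 kΩ below.
Lower segment in parallel with the load: 1.851 ‖ 2.25 = 1.016 kΩ.
V_out = 17.2 × 1.016/(2.789 + 1.016) = 4.592 V.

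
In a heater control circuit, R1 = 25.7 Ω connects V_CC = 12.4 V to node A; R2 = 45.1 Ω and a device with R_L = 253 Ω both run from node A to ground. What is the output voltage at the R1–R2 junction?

V_out ≈ 7.42 V

R2 ‖ R_L = (45.1 × 253)/(45.1 + 253) = 38.28 Ω.
Now apply the divider: V_out = 12.4 × 0.5983 = 7.419 V.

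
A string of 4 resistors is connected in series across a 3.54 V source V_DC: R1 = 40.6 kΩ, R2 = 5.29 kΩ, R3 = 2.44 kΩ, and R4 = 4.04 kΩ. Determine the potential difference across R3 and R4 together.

Total series resistance ΣR = 40.6 + 5.29 + 2.44 + 4.04 = 52.37 kΩ.
R_{R3..R4} = 2.44 + 4.04 = 6.480 kΩ.
Voltage divider: V = V_DC · (6.480 / 52.37) = 3.54 × 0.1237 = 0.4380 V.

V ≈ 0.438 V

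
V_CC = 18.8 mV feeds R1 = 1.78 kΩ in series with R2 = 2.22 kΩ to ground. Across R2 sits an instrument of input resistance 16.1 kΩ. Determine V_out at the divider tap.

V_out ≈ 9.83 mV

R2 ‖ R_L = (2.22 × 16.1)/(2.22 + 16.1) = 1.951 kΩ.
Now apply the divider: V_out = 18.8 × 0.5229 = 9.831 mV.
(Unloaded it would be 10.4 mV; the load pulls it down.)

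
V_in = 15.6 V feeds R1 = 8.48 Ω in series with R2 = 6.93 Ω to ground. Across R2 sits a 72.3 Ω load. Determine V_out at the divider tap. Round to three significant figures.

V_out ≈ 6.66 V

The load sits in parallel with R2, giving an effective lower resistance R2' = R2·R_L/(R2+R_L) = 6.324 Ω.
Voltage divider with the loaded lower leg: V_out = 15.6 × 6.324/(8.48 + 6.324) = 15.6 × 0.4272 = 6.664 V.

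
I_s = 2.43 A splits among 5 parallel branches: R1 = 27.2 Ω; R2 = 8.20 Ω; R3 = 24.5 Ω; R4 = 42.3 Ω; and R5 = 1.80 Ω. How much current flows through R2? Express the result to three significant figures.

Total conductance ΣG = 1/27.2 + 1/8.20 + 1/24.5 + 1/42.3 + 1/1.80 = 0.7787 (units of 1/Ω).
Current divider: I(R2) = I_s · G_k/ΣG = 2.43 × (0.1220/0.7787) = 2.43 × 0.1566 = 0.3805 A.

I ≈ 0.381 A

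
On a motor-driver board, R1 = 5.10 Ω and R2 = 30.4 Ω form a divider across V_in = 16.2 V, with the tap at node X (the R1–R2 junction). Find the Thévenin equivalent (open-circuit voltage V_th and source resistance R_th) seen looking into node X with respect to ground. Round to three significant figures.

V_th ≈ 13.9 V, R_th ≈ 4.37 Ω

Open-circuit (no load on X): V_th = V_in · R2/(R1 + R2) = 16.2 × 30.4/(5.100 + 30.4) = 13.87 V.
With V_in suppressed (replaced by a short), R_th = R1 ‖ R2 = (5.100 × 30.4)/(5.100 + 30.4) = 4.367 Ω.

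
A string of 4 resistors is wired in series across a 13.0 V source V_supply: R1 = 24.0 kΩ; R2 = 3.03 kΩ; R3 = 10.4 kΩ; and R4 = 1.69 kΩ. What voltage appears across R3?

V ≈ 3.46 V

Total series resistance ΣR = 24.0 + 3.03 + 10.4 + 1.69 = 39.12 kΩ.
Voltage divider: V = V_supply · (10.40 / 39.12) = 13.0 × 0.2658 = 3.456 V.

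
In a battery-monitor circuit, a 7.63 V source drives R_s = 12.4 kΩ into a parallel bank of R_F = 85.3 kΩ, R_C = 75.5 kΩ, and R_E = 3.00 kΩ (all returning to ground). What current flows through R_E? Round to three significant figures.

Combine the parallel branches: R_p = (1/85.3 + 1/75.5 + 1/3.00)⁻¹ = 2.791 kΩ.
Node voltage V_A = V_CC · R_p/(R_s + R_p) = 7.63 × 0.1837 = 1.402 V.
I(R_E) = V_A / R_E = 1.402/3.00 = 0.4673 mA.

I ≈ 0.467 mA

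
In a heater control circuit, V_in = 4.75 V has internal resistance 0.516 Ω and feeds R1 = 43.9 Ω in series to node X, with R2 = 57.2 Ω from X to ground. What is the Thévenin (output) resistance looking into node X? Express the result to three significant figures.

R1' = 0.516 + 43.9 = 44.42 Ω (source resistance + R1).
Zeroing V_in shorts the top of R1' to ground, so R_th = R1' ‖ R2 = 25.00 Ω.

R_th ≈ 25.0 Ω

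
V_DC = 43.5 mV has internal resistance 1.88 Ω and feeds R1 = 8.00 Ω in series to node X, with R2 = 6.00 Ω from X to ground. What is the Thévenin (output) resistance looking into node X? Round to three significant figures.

R_th ≈ 3.73 Ω

R1' = 1.88 + 8.00 = 9.880 Ω (source resistance + R1).
Zeroing V_DC shorts the top of R1' to ground, so R_th = R1' ‖ R2 = 3.733 Ω.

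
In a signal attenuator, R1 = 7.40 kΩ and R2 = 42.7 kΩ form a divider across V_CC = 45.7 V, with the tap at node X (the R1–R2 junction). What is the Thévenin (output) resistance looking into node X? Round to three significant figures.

With V_CC suppressed (replaced by a short), R_th = R1 ‖ R2 = (7.400 × 42.7)/(7.400 + 42.7) = 6.307 kΩ.

R_th ≈ 6.31 kΩ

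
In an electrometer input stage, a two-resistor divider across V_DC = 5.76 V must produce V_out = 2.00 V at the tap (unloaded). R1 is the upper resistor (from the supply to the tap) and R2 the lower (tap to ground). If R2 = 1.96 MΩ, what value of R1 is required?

The divider ratio is R2/(R1+R2) = 2.00/5.76 = 0.3472.
So R1 = R2 · (V_DC/V_out − 1) = 1.96 × (5.76/2.00 − 1) = 1.96 × 1.880 = 3.685 MΩ.

R1 ≈ 3.68 MΩ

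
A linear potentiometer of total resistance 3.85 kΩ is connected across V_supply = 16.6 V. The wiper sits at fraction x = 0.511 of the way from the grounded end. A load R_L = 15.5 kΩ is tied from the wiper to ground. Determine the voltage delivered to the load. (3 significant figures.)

V_out ≈ 7.99 V

Split the track: R_lower = x·R_p = 1.967 kΩ, R_upper = (1−x)·R_p = 1.883 kΩ.
(x·R_p) ‖ R_L = 1.746 kΩ.
Loaded-divider output: V_out = 16.6 × 0.4811 = 7.987 V.
(Unloaded: V_out = x·V_supply = 8.48 V.)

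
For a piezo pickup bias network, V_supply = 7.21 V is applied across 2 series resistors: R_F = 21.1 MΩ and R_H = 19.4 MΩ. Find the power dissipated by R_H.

The common current is I = 7.21/40.50 = 0.1780 µA.
P = I²R = 0.03169 × 19.4 = 0.6148 µW.

P ≈ 0.615 µW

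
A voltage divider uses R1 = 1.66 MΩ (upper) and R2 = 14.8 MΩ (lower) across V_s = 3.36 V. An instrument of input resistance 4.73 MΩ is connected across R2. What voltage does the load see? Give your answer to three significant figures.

The load sits in parallel with R2, giving an effective lower resistance R2' = R2·R_L/(R2+R_L) = 3.584 MΩ.
Now apply the divider: V_out = 3.36 × 0.6835 = 2.296 V.
(Unloaded it would be 3.02 V; the load pulls it down.)

V_out ≈ 2.30 V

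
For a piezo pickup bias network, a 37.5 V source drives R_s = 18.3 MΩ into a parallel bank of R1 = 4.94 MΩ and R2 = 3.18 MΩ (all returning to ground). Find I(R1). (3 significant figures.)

Combine the parallel branches: R_p = (1/4.94 + 1/3.18)⁻¹ = 1.935 MΩ.
V_A by voltage divider: V_A = 37.5 × 1.935/(18.3 + 1.935) = 3.585 V.
Branch current I = V_A/R1 = 3.585/4.94 = 0.7258 µA.

I ≈ 0.726 µA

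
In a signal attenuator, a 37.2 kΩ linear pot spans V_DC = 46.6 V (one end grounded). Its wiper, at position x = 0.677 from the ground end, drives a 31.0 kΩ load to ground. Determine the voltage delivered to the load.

Split the track: R_lower = x·R_p = 25.18 kΩ, R_upper = (1−x)·R_p = 12.02 kΩ.
R_L loads the lower segment: effective lower R = 13.90 kΩ.
V_out = 46.6 × 13.90/(12.02 + 13.90) = 24.99 V.

V_out ≈ 25.0 V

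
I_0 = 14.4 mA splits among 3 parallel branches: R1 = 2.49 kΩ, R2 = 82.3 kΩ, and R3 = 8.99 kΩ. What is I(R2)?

I ≈ 0.333 mA

ΣG = 1/2.49 + 1/82.3 + 1/8.99 = 0.5250.
R2 takes the fraction G_k/ΣG = 0.01215/0.5250 = 0.02314, so I = 14.4 × 0.02314 = 0.3333 mA.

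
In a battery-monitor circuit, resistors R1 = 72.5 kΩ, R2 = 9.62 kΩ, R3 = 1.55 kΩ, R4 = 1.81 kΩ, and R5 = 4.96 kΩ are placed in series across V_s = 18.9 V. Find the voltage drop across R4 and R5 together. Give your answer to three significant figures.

V ≈ 1.41 V

Total series resistance ΣR = 72.5 + 9.62 + 1.55 + 1.81 + 4.96 = 90.44 kΩ.
R_{R4..R5} = 1.81 + 4.96 = 6.770 kΩ.
V = V_s · R/ΣR = 18.9 × 0.07486 = 1.415 V.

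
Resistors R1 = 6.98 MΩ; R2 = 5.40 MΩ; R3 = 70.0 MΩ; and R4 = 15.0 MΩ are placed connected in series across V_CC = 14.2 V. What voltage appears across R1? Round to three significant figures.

V ≈ 1.02 V

ΣR = 6.98 + 5.40 + 70.0 + 15.0 = 97.38 MΩ.
Voltage divider: V = V_CC · (6.980 / 97.38) = 14.2 × 0.07168 = 1.018 V.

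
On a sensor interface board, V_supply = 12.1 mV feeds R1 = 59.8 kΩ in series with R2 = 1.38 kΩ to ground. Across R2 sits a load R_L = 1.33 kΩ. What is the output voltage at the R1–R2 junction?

V_out ≈ 0.136 mV

First combine the lower leg with the load: R2 ‖ R_L = 0.6773 kΩ.
Then V_out = V_supply · R2'/(R1 + R2') = 12.1 × 0.6773/60.48 = 0.1355 mV.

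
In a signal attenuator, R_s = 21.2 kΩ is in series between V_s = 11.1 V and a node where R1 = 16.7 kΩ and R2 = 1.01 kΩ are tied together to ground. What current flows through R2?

I ≈ 0.472 mA

Equivalent of the parallel group: R_p = 0.9524 kΩ.
V_A = 11.1 × 0.9524/22.15 = 0.4772 V.
Branch current I = V_A/R2 = 0.4772/1.01 = 0.4725 mA.
(Equivalently: I_total = 0.5011 mA, then current-divider fraction G_k/ΣG = 0.9430.)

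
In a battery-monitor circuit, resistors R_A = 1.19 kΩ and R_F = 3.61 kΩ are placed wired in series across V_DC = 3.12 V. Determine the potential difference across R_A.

Total series resistance ΣR = 1.19 + 3.61 = 4.800 kΩ.
By the voltage-divider rule, V = 3.12 × 1.190/4.800 = 0.7735 V.

V ≈ 0.774 V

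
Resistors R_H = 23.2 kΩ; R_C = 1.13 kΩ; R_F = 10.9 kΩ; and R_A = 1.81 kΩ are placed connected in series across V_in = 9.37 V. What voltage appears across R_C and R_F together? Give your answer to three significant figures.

ΣR = 23.2 + 1.13 + 10.9 + 1.81 = 37.04 kΩ.
R_{R_C..R_F} = 1.13 + 10.9 = 12.03 kΩ.
By the voltage-divider rule, V = 9.37 × 12.03/37.04 = 3.043 V.

V ≈ 3.04 V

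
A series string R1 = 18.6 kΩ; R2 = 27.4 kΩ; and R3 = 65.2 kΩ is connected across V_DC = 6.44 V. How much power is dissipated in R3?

ΣR = 111.2 kΩ → I = 6.44/111.2 = 0.05791 mA.
P(R3) = I²·R3 = (0.05791)² × 65.2 = 0.2187 mW.

P ≈ 0.219 mW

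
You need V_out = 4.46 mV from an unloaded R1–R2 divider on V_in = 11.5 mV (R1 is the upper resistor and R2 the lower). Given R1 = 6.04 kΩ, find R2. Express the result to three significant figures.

Required fraction k = V_out/V_in = 0.3878.
So R2 = R1 · V_out/(V_in − V_out) = 6.04 × 4.46/(11.5 − 4.46) = 6.04 × 0.6335 = 3.826 kΩ.

R2 ≈ 3.83 kΩ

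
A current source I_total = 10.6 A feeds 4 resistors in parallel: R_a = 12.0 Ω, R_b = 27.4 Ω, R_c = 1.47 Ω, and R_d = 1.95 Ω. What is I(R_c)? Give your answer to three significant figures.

I ≈ 5.49 A

Total conductance ΣG = 1/12.0 + 1/27.4 + 1/1.47 + 1/1.95 = 1.313 (units of 1/Ω).
By the current-divider rule, I = I_total · G_k/ΣG = 10.6 × 0.5181 = 5.492 A.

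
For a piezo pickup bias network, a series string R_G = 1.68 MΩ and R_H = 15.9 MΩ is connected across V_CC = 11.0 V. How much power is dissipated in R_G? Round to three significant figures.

P ≈ 0.658 µW

The common current is I = 11.0/17.58 = 0.6257 µA.
P(R_G) = I²·R_G = (0.6257)² × 1.68 = 0.6577 µW.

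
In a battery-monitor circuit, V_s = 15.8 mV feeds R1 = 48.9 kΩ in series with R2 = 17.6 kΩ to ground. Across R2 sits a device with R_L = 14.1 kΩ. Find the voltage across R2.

V_out ≈ 2.18 mV

First combine the lower leg with the load: R2 ‖ R_L = 7.828 kΩ.
Now apply the divider: V_out = 15.8 × 0.1380 = 2.180 mV.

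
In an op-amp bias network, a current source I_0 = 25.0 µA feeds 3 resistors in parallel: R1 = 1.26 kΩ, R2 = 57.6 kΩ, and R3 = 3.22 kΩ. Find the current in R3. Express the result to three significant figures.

I ≈ 6.92 µA

Total conductance ΣG = 1/1.26 + 1/57.6 + 1/3.22 = 1.122 (units of 1/kΩ).
Current divider: I(R3) = I_0 · G_k/ΣG = 25.0 × (0.3106/1.122) = 25.0 × 0.2769 = 6.922 µA.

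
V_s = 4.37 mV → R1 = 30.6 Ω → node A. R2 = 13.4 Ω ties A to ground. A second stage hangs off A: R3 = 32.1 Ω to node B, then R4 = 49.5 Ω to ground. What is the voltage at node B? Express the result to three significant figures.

Looking into the second stage from A: R3 + R4 = 81.60 Ω appears in parallel with R2.
R2 ‖ (R3+R4) = 11.51 Ω.
V_A = 4.37 × 11.51/(30.6 + 11.51) = 1.194 mV.
V_B = V_A × 0.6066 = 0.7246 mV.

V_B ≈ 0.725 mV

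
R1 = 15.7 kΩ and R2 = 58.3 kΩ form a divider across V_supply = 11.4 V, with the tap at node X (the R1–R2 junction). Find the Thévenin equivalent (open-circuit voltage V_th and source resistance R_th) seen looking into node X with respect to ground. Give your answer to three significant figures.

Open-circuit (no load on X): V_th = V_supply · R2/(R1 + R2) = 11.4 × 58.3/(15.70 + 58.3) = 8.981 V.
With V_supply suppressed (replaced by a short), R_th = R1 ‖ R2 = (15.70 × 58.3)/(15.70 + 58.3) = 12.37 kΩ.

V_th ≈ 8.98 V, R_th ≈ 12.4 kΩ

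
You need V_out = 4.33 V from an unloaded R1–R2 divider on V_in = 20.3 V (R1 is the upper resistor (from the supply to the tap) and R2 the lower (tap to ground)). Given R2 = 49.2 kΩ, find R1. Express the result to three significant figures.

R1 ≈ 181 kΩ

Required fraction k = V_out/V_in = 0.2133.
R1 = R2·(1/k − 1) = 49.2 × 3.688 = 181.5 kΩ.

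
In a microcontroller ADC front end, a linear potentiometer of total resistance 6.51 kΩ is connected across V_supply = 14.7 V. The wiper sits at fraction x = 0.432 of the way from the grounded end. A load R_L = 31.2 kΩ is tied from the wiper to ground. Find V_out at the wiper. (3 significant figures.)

V_out ≈ 6.04 V

Split the track: R_lower = x·R_p = 2.812 kΩ, R_upper = (1−x)·R_p = 3.698 kΩ.
(x·R_p) ‖ R_L = 2.580 kΩ.
Then V_out = V_supply · 2.580/(3.698 + 2.580) = 6.041 V.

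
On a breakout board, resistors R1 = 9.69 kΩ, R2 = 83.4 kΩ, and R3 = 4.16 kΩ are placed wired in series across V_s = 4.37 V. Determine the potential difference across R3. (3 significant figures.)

Series total: ΣR = 9.69 + 83.4 + 4.16 = 97.25 kΩ.
V = V_s · R/ΣR = 4.37 × 0.04278 = 0.1869 V.

V ≈ 0.187 V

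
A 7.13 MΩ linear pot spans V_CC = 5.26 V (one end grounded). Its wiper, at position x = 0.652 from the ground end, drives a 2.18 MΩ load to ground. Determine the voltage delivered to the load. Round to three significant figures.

Split the track: R_lower = x·R_p = 4.649 MΩ, R_upper = (1−x)·R_p = 2.481 MΩ.
(x·R_p) ‖ R_L = 1.484 MΩ.
Then V_out = V_CC · 1.484/(2.481 + 1.484) = 1.969 V.

V_out ≈ 1.97 V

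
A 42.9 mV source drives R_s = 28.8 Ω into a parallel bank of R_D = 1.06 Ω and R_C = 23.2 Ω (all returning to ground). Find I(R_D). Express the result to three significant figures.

I ≈ 1.38 mA

Parallel bank: R_p = 1/(1/1.06 + 1/23.2) = 1.014 Ω.
V_A = 42.9 × 1.014/29.81 = 1.459 mV.
I(R_D) = V_A / R_D = 1.459/1.06 = 1.376 mA.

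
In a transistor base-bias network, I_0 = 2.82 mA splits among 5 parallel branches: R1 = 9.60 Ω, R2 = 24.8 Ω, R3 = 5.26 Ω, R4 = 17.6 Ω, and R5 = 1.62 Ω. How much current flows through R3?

I ≈ 0.531 mA

Conductances: ΣG = 1/9.60 + 1/24.8 + 1/5.26 + 1/17.6 + 1/1.62 = 1.009 (1/Ω).
Current divider: I(R3) = I_0 · G_k/ΣG = 2.82 × (0.1901/1.009) = 2.82 × 0.1885 = 0.5315 mA.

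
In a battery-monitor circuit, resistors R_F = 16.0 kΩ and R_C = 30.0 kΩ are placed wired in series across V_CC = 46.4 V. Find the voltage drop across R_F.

Total series resistance ΣR = 16.0 + 30.0 = 46.00 kΩ.
Voltage divider: V = V_CC · (16.00 / 46.00) = 46.4 × 0.3478 = 16.14 V.

V ≈ 16.1 V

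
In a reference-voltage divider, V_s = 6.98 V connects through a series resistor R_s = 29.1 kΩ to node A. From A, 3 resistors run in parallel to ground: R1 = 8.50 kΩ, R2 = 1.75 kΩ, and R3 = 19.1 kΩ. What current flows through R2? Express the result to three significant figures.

I ≈ 0.177 mA

Parallel bank: R_p = 1/(1/8.50 + 1/1.75 + 1/19.1) = 1.349 kΩ.
Node voltage V_A = V_s · R_p/(R_s + R_p) = 6.98 × 0.04430 = 0.3092 V.
Branch current I = V_A/R2 = 0.3092/1.75 = 0.1767 mA.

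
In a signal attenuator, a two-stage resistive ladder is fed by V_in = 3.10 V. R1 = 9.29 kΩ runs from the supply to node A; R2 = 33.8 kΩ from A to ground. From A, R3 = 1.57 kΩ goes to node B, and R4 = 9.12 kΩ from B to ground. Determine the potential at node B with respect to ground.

Looking into the second stage from A: R3 + R4 = 10.69 kΩ appears in parallel with R2.
Effective lower resistance at A: R2 ‖ 10.69 = 8.121 kΩ.
First divider: V_A = V_in · 8.121/(9.29 + 8.121) = 1.446 V.
V_B = V_A × 0.8531 = 1.234 V.

V_B ≈ 1.23 V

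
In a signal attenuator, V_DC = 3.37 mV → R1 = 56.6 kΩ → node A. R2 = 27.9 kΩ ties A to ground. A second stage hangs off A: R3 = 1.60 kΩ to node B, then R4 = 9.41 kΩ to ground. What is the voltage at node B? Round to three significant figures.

V_B ≈ 0.353 mV

Looking into the second stage from A: R3 + R4 = 11.01 kΩ appears in parallel with R2.
Effective lower resistance at A: R2 ‖ 11.01 = 7.895 kΩ.
First divider: V_A = V_DC · 7.895/(56.6 + 7.895) = 0.4125 mV.
Then the unloaded second divider: V_B = V_A × R4/(R3+R4) = 0.4125 × 0.8547 = 0.3526 mV.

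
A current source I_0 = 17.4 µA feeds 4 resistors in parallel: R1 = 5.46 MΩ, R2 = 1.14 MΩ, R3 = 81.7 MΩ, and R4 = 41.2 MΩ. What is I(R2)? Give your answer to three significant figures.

Conductances: ΣG = 1/5.46 + 1/1.14 + 1/81.7 + 1/41.2 = 1.097 (1/MΩ).
By the current-divider rule, I = I_0 · G_k/ΣG = 17.4 × 0.7997 = 13.92 µA.

I ≈ 13.9 µA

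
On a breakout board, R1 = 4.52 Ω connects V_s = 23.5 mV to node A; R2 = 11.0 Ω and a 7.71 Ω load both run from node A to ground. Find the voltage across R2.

V_out ≈ 11.8 mV

R2 ‖ R_L = (11.0 × 7.71)/(11.0 + 7.71) = 4.533 Ω.
Voltage divider with the loaded lower leg: V_out = 23.5 × 4.533/(4.52 + 4.533) = 23.5 × 0.5007 = 11.77 mV.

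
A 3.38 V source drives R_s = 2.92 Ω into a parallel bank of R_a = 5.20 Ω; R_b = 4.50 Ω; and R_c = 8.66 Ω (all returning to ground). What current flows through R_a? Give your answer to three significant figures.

Parallel bank: R_p = 1/(1/5.20 + 1/4.50 + 1/8.66) = 1.887 Ω.
V_A by voltage divider: V_A = 3.38 × 1.887/(2.92 + 1.887) = 1.327 V.
I(R_a) = V_A / R_a = 1.327/5.20 = 0.2551 A.

I ≈ 0.255 A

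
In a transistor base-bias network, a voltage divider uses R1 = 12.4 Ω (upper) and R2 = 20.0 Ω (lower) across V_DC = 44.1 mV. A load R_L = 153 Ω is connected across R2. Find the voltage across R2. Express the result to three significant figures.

First combine the lower leg with the load: R2 ‖ R_L = 17.69 Ω.
Now apply the divider: V_out = 44.1 × 0.5879 = 25.93 mV.

V_out ≈ 25.9 mV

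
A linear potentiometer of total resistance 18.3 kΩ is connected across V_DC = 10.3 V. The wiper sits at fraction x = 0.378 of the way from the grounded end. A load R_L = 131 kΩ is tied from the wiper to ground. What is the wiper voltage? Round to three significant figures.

Lower segment x·R_p = 6.917 kΩ; upper segment (1−x)·R_p = 11.38 kΩ.
Lower segment in parallel with the load: 6.917 ‖ 131 = 6.570 kΩ.
Then V_out = V_DC · 6.570/(11.38 + 6.570) = 3.770 V.

V_out ≈ 3.77 V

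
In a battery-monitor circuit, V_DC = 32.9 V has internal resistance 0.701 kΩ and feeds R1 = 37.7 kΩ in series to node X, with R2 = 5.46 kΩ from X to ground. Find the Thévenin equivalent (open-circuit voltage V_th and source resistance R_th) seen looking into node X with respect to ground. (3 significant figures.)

V_th ≈ 4.10 V, R_th ≈ 4.78 kΩ

R1' = 0.701 + 37.7 = 38.40 kΩ (source resistance + R1).
Open-circuit (no load on X): V_th = V_DC · R2/(R1' + R2) = 32.9 × 5.46/(38.40 + 5.46) = 4.096 V.
Looking into X with the source shorted: R_th = R1'·R2/(R1'+R2) = 38.40 × 5.46/43.86 = 4.780 kΩ.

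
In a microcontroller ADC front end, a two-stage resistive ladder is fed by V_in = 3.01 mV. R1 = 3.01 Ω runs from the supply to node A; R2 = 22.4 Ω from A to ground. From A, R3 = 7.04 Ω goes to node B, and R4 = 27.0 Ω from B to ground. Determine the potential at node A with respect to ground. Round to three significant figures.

V_A ≈ 2.46 mV

Looking into the second stage from A: R3 + R4 = 34.04 Ω appears in parallel with R2.
Effective lower resistance at A: R2 ‖ 34.04 = 13.51 Ω.
First divider: V_A = V_in · 13.51/(3.01 + 13.51) = 2.462 mV.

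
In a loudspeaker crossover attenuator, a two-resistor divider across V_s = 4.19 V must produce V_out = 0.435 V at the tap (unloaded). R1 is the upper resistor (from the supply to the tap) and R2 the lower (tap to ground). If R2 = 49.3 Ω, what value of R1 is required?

The divider ratio is R2/(R1+R2) = 0.435/4.19 = 0.1038.
Rearranging, R1 = R2·(1−k)/k = 49.3 × 8.632 = 425.6 Ω.

R1 ≈ 426 Ω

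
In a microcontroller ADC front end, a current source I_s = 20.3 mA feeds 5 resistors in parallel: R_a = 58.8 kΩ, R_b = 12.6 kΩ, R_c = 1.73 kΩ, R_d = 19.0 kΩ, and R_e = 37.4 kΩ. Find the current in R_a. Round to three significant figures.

I ≈ 0.458 mA

Conductances: ΣG = 1/58.8 + 1/12.6 + 1/1.73 + 1/19.0 + 1/37.4 = 0.7538 (1/kΩ).
By the current-divider rule, I = I_s · G_k/ΣG = 20.3 × 0.02256 = 0.4580 mA.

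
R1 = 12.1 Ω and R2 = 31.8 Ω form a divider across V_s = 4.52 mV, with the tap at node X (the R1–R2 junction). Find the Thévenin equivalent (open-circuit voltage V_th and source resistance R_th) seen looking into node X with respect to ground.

Open-circuit (no load on X): V_th = V_s · R2/(R1 + R2) = 4.52 × 31.8/(12.10 + 31.8) = 3.274 mV.
Zeroing V_s shorts the top of R1 to ground, so R_th = R1 ‖ R2 = 8.765 Ω.

V_th ≈ 3.27 mV, R_th ≈ 8.76 Ω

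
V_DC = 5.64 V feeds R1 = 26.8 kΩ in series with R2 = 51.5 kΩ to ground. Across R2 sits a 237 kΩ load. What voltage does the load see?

V_out ≈ 3.45 V

The load sits in parallel with R2, giving an effective lower resistance R2' = R2·R_L/(R2+R_L) = 42.31 kΩ.
Voltage divider with the loaded lower leg: V_out = 5.64 × 42.31/(26.8 + 42.31) = 5.64 × 0.6122 = 3.453 V.
(Unloaded it would be 3.71 V; the load pulls it down.)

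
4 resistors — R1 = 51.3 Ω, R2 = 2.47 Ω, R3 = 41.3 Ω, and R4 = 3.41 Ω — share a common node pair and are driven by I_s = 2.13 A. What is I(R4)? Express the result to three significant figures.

I ≈ 0.842 A

Conductances: ΣG = 1/51.3 + 1/2.47 + 1/41.3 + 1/3.41 = 0.7418 (1/Ω).
By the current-divider rule, I = I_s · G_k/ΣG = 2.13 × 0.3953 = 0.8420 A.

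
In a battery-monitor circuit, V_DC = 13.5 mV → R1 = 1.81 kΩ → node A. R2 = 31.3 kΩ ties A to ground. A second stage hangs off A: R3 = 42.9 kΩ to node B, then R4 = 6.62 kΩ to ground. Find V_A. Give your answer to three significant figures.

Looking into the second stage from A: R3 + R4 = 49.52 kΩ appears in parallel with R2.
R2 ‖ (R3+R4) = 19.18 kΩ.
V_A = 13.5 × 19.18/(1.81 + 19.18) = 12.34 mV.

V_A ≈ 12.3 mV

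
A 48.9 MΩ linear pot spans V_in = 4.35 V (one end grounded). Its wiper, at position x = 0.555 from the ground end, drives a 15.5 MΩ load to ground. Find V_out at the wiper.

V_out ≈ 1.36 V

Split the track: R_lower = x·R_p = 27.14 MΩ, R_upper = (1−x)·R_p = 21.76 MΩ.
(x·R_p) ‖ R_L = 9.866 MΩ.
Loaded-divider output: V_out = 4.35 × 0.3119 = 1.357 V.
(Unloaded: V_out = x·V_in = 2.41 V.)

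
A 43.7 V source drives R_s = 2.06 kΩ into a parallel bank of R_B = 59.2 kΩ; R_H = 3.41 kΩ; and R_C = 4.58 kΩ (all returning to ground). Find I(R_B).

Parallel bank: R_p = 1/(1/59.2 + 1/3.41 + 1/4.58) = 1.892 kΩ.
Node voltage V_A = V_s · R_p/(R_s + R_p) = 43.7 × 0.4788 = 20.92 V.
Branch current I = V_A/R_B = 20.92/59.2 = 0.3534 mA.
(Equivalently: I_total = 11.06 mA, then current-divider fraction G_k/ΣG = 0.03196.)

I ≈ 0.353 mA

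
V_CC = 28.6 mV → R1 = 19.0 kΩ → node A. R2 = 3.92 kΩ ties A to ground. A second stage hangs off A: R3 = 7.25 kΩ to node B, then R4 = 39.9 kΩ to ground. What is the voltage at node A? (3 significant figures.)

Node A sees R2 in parallel with the series input of stage 2, R3 + R4 = 47.15 kΩ.
Effective lower resistance at A: R2 ‖ 47.15 = 3.619 kΩ.
So V_A = 28.6 × 0.1600 = 4.576 mV.

V_A ≈ 4.58 mV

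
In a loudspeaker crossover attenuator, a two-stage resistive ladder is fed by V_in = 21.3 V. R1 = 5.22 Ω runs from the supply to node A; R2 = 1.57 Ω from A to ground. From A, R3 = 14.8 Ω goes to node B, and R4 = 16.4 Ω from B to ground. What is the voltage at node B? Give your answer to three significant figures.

The second stage (R3 + R4 = 31.20 Ω) loads node A in parallel with R2.
R2 ‖ (R3+R4) = 1.495 Ω.
V_A = 21.3 × 1.495/(5.22 + 1.495) = 4.742 V.
V_B = V_A × 0.5256 = 2.492 V.

V_B ≈ 2.49 V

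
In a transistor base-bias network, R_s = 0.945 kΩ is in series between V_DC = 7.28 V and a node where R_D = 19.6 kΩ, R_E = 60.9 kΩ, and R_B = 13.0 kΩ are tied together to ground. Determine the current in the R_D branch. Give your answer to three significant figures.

I ≈ 0.327 mA

Combine the parallel branches: R_p = (1/19.6 + 1/60.9 + 1/13.0)⁻¹ = 6.927 kΩ.
Node voltage V_A = V_DC · R_p/(R_s + R_p) = 7.28 × 0.8800 = 6.406 V.
I(R_D) = V_A / R_D = 6.406/19.6 = 0.3268 mA.
(Check via current divider: I_total = 0.9248 mA; share G_k/ΣG = 0.3534 → same result.)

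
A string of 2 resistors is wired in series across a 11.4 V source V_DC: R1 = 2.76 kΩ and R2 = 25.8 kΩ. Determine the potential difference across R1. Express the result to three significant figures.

Series total: ΣR = 2.76 + 25.8 = 28.56 kΩ.
V = V_DC · R/ΣR = 11.4 × 0.09664 = 1.102 V.

V ≈ 1.10 V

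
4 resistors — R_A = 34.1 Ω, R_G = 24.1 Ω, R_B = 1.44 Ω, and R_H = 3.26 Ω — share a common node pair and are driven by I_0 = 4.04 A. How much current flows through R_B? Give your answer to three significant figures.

I ≈ 2.62 A

ΣG = 1/34.1 + 1/24.1 + 1/1.44 + 1/3.26 = 1.072.
R_B takes the fraction G_k/ΣG = 0.6944/1.072 = 0.6478, so I = 4.04 × 0.6478 = 2.617 A.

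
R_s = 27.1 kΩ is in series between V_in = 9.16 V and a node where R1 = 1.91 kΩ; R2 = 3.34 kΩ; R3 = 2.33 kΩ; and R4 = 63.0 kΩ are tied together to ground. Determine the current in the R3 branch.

I ≈ 0.111 mA

Combine the parallel branches: R_p = (1/1.91 + 1/3.34 + 1/2.33 + 1/63.0)⁻¹ = 0.7886 kΩ.
Node voltage V_A = V_in · R_p/(R_s + R_p) = 9.16 × 0.02828 = 0.2590 V.
Branch current I = V_A/R3 = 0.2590/2.33 = 0.1112 mA.
(Equivalently: I_total = 0.3284 mA, then current-divider fraction G_k/ΣG = 0.3385.)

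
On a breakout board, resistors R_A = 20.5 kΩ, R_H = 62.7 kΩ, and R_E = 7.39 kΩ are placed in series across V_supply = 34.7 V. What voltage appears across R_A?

V ≈ 7.85 V

Total series resistance ΣR = 20.5 + 62.7 + 7.39 = 90.59 kΩ.
V = V_supply · R/ΣR = 34.7 × 0.2263 = 7.852 V.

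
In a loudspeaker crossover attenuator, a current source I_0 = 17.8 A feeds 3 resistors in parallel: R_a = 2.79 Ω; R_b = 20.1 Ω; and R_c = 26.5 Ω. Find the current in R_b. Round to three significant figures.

Total conductance ΣG = 1/2.79 + 1/20.1 + 1/26.5 = 0.4459 (units of 1/Ω).
Current divider: I(R_b) = I_0 · G_k/ΣG = 17.8 × (0.04975/0.4459) = 17.8 × 0.1116 = 1.986 A.

I ≈ 1.99 A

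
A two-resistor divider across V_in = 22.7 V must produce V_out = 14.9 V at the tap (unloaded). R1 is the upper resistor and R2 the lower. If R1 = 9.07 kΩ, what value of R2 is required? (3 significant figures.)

R2 ≈ 17.3 kΩ

V_out/V_in = R2/(R1+R2) = 0.6564.
So R2 = R1 · V_out/(V_in − V_out) = 9.07 × 14.9/(22.7 − 14.9) = 9.07 × 1.910 = 17.33 kΩ.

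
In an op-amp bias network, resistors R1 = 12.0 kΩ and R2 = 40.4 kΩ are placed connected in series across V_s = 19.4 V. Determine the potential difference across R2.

V ≈ 15.0 V

Series total: ΣR = 12.0 + 40.4 = 52.40 kΩ.
By the voltage-divider rule, V = 19.4 × 40.40/52.40 = 14.96 V.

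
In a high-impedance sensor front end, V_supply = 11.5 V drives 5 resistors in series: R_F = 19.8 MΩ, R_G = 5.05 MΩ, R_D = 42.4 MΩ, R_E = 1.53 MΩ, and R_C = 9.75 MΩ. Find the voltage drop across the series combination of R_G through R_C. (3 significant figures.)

V ≈ 8.60 V

ΣR = 19.8 + 5.05 + 42.4 + 1.53 + 9.75 = 78.53 MΩ.
R_{R_G..R_C} = 5.05 + 42.4 + 1.53 + 9.75 = 58.73 MΩ.
Voltage divider: V = V_supply · (58.73 / 78.53) = 11.5 × 0.7479 = 8.600 V.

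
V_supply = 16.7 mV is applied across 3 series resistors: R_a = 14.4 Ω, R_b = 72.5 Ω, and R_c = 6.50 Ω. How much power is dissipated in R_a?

Series current I = V_supply/ΣR = 16.7/93.40 = 0.1788 mA.
P = I²R = 0.03197 × 14.4 = 0.4604 µW.

P ≈ 0.460 µW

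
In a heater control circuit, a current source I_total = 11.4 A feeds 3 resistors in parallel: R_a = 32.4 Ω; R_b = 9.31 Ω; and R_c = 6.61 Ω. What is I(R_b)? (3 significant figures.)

I ≈ 4.23 A

Conductances: ΣG = 1/32.4 + 1/9.31 + 1/6.61 = 0.2896 (1/Ω).
Current divider: I(R_b) = I_total · G_k/ΣG = 11.4 × (0.1074/0.2896) = 11.4 × 0.3709 = 4.229 A.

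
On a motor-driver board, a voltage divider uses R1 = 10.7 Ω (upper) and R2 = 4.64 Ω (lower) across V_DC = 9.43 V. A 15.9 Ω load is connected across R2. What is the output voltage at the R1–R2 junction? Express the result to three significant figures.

R2 ‖ R_L = (4.64 × 15.9)/(4.64 + 15.9) = 3.592 Ω.
Voltage divider with the loaded lower leg: V_out = 9.43 × 3.592/(10.7 + 3.592) = 9.43 × 0.2513 = 2.370 V.

V_out ≈ 2.37 V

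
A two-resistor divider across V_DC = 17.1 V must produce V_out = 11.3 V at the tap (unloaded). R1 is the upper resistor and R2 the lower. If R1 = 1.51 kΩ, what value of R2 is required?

R2 ≈ 2.94 kΩ

Required fraction k = V_out/V_DC = 0.6608.
R2 = R1 · 0.6608/(1 − 0.6608) = 2.942 kΩ.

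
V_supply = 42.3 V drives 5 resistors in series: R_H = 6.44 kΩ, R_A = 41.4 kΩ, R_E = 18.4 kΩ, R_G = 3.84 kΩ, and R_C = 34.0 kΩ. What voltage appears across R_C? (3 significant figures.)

Series total: ΣR = 6.44 + 41.4 + 18.4 + 3.84 + 34.0 = 104.1 kΩ.
Voltage divider: V = V_supply · (34.00 / 104.1) = 42.3 × 0.3267 = 13.82 V.

V ≈ 13.8 V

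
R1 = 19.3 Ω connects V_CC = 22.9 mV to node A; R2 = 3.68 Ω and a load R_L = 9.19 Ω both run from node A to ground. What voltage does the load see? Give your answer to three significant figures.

First combine the lower leg with the load: R2 ‖ R_L = 2.628 Ω.
Now apply the divider: V_out = 22.9 × 0.1198 = 2.744 mV.

V_out ≈ 2.74 mV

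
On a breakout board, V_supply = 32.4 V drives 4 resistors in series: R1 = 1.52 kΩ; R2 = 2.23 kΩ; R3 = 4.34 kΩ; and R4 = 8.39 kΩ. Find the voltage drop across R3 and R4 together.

V ≈ 25.0 V

Series total: ΣR = 1.52 + 2.23 + 4.34 + 8.39 = 16.48 kΩ.
R_{R3..R4} = 4.34 + 8.39 = 12.73 kΩ.
By the voltage-divider rule, V = 32.4 × 12.73/16.48 = 25.03 V.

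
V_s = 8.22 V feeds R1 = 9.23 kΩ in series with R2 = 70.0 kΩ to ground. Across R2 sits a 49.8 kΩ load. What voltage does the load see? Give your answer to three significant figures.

First combine the lower leg with the load: R2 ‖ R_L = 29.10 kΩ.
Voltage divider with the loaded lower leg: V_out = 8.22 × 29.10/(9.23 + 29.10) = 8.22 × 0.7592 = 6.241 V.

V_out ≈ 6.24 V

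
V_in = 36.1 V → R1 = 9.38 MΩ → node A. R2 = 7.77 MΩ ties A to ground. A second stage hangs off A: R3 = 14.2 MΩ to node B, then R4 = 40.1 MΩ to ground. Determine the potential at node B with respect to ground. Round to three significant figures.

V_B ≈ 11.2 V

The second stage (R3 + R4 = 54.30 MΩ) loads node A in parallel with R2.
Effective lower resistance at A: R2 ‖ 54.30 = 6.797 MΩ.
V_A = 36.1 × 6.797/(9.38 + 6.797) = 15.17 V.
Then the unloaded second divider: V_B = V_A × R4/(R3+R4) = 15.17 × 0.7385 = 11.20 V.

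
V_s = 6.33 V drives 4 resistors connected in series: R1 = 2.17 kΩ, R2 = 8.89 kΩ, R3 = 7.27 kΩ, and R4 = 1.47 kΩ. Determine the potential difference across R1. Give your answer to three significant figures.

Series total: ΣR = 2.17 + 8.89 + 7.27 + 1.47 = 19.80 kΩ.
By the voltage-divider rule, V = 6.33 × 2.170/19.80 = 0.6937 V.

V ≈ 0.694 V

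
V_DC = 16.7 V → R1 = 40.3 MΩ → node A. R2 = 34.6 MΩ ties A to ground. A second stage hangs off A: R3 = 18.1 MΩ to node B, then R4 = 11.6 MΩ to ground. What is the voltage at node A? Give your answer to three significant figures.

The second stage (R3 + R4 = 29.70 MΩ) loads node A in parallel with R2.
R2 ‖ (R3+R4) = 15.98 MΩ.
First divider: V_A = V_DC · 15.98/(40.3 + 15.98) = 4.742 V.

V_A ≈ 4.74 V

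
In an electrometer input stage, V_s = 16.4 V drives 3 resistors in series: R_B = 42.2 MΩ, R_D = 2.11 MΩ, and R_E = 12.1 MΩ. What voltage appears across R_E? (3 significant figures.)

Total series resistance ΣR = 42.2 + 2.11 + 12.1 = 56.41 MΩ.
Voltage divider: V = V_s · (12.10 / 56.41) = 16.4 × 0.2145 = 3.518 V.

V ≈ 3.52 V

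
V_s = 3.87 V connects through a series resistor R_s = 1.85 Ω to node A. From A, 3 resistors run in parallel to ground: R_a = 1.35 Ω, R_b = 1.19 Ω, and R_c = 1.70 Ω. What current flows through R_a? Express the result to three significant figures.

Parallel bank: R_p = 1/(1/1.35 + 1/1.19 + 1/1.70) = 0.4610 Ω.
Node voltage V_A = V_s · R_p/(R_s + R_p) = 3.87 × 0.1995 = 0.7720 V.
I(R_a) = V_A / R_a = 0.7720/1.35 = 0.5718 A.

I ≈ 0.572 A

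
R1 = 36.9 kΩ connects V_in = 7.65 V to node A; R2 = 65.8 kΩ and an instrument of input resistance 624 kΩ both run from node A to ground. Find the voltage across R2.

V_out ≈ 4.72 V

First combine the lower leg with the load: R2 ‖ R_L = 59.52 kΩ.
Now apply the divider: V_out = 7.65 × 0.6173 = 4.722 V.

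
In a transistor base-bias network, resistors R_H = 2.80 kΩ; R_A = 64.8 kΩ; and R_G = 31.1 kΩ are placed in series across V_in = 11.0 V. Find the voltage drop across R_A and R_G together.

ΣR = 2.80 + 64.8 + 31.1 = 98.70 kΩ.
R_{R_A..R_G} = 64.8 + 31.1 = 95.90 kΩ.
V = V_in · R/ΣR = 11.0 × 0.9716 = 10.69 V.

V ≈ 10.7 V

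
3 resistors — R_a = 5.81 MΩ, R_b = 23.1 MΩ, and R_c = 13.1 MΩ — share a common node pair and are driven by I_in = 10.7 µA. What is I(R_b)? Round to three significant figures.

ΣG = 1/5.81 + 1/23.1 + 1/13.1 = 0.2917.
Current divider: I(R_b) = I_in · G_k/ΣG = 10.7 × (0.04329/0.2917) = 10.7 × 0.1484 = 1.588 µA.

I ≈ 1.59 µA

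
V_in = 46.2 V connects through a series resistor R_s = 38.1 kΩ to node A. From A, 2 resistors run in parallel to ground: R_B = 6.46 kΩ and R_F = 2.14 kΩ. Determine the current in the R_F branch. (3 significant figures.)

I ≈ 0.874 mA

Parallel bank: R_p = 1/(1/6.46 + 1/2.14) = 1.607 kΩ.
Node voltage V_A = V_in · R_p/(R_s + R_p) = 46.2 × 0.04048 = 1.870 V.
I(R_F) = V_A / R_F = 1.870/2.14 = 0.8740 mA.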